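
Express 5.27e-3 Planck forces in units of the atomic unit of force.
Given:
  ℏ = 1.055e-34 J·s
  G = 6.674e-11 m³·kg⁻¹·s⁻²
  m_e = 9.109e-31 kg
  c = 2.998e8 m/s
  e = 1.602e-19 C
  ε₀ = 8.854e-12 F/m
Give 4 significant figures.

7.761e48

Planck force: F_P = c⁴/G = 1.210e44 N
atomic unit of force: F_au = E_h/a₀ = m_e²e⁶/((4πε₀)³ℏ⁴) = 8.220e-8 N
5.27e-3 × 1.210e44 / 8.220e-8 = 7.761e48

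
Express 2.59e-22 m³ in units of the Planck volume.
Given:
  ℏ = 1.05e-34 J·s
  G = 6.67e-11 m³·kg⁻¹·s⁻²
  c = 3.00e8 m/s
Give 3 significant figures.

6.20e82

Planck volume: V_P = (ℏG/c³)^(3/2) = 4.18e-105 m³.
2.59e-22 / 4.18e-105 = 6.20e82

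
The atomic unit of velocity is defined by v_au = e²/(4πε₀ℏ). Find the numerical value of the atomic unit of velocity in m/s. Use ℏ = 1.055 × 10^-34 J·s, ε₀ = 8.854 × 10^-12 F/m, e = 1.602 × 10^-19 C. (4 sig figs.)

v_au = e²/(4πε₀ℏ)
  = 2.566 × 10^-38 / 1.174 × 10^-44
  = 2.186 × 10^6 m/s

2.186 × 10^6 m/s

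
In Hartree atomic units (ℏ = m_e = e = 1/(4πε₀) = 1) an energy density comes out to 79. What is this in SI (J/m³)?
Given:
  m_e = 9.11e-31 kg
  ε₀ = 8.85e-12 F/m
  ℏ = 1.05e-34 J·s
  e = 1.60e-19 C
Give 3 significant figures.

One atomic unit of energy density: u_au = E_h/a₀³ = m_e⁴e¹⁰/((4πε₀)⁵ℏ⁸) = 3.01e13 J/m³.
79 × 3.01e13 J/m³ = 2.38e15 J/m³

2.38e15 J/m³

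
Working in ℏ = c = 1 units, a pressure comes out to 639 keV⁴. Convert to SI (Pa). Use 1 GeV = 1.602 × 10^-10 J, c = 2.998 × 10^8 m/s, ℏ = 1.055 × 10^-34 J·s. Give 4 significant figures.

1.330 × 10^16 Pa

Pressure is [E]/[L]³ = [E]⁴/(ℏc)³.
1 GeV⁴ → 1/(ℏc)³ × (1 GeV in J)⁴ = 2.082 × 10^37 Pa.
Convert the energy scale: 639 keV⁴ = 6.39 × 10^-22 GeV⁴.
Result: 6.39 × 10^-22 × 2.082 × 10^37 = 1.330 × 10^16 Pa.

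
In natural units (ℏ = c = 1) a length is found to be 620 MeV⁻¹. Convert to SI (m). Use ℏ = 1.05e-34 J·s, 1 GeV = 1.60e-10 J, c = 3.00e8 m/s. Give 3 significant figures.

1.22e-10 m

A length is [E]⁻¹ in ℏ=c=1; restore one factor of ℏc.
1 GeV⁻¹ → ℏc × (1 GeV in J)⁻¹ = 1.97e-16 m.
Convert the energy scale: 620 MeV⁻¹ = 6.20e5 GeV⁻¹.
Result: 6.20e5 × 1.97e-16 = 1.22e-10 m.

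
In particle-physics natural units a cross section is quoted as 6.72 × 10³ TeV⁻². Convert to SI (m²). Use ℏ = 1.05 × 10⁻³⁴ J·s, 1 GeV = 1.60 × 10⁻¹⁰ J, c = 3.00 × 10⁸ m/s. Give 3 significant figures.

Area is [L]² = [E]⁻²·(ℏc)²; restore (ℏc)².
1 GeV⁻² → (ℏc)² × (1 GeV in J)⁻² = 3.88 × 10⁻³² m².
Convert the energy scale: 6.72 × 10³ TeV⁻² = 6.72 × 10⁻³ GeV⁻².
Result: 6.72 × 10⁻³ × 3.88 × 10⁻³² = 2.60 × 10⁻³⁴ m².

2.60 × 10⁻³⁴ m²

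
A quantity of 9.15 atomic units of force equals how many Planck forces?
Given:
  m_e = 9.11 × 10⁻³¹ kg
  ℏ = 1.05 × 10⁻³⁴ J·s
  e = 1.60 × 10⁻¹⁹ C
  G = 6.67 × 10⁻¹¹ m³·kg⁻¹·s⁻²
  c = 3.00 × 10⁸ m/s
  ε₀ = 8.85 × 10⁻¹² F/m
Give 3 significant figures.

6.27 × 10⁻⁵¹

atomic unit of force: F_au = E_h/a₀ = m_e²e⁶/((4πε₀)³ℏ⁴) = 8.33 × 10⁻⁸ N
Planck force: F_P = c⁴/G = 1.21 × 10⁴⁴ N
9.15 × 8.33 × 10⁻⁸ / 1.21 × 10⁴⁴ = 6.27 × 10⁻⁵¹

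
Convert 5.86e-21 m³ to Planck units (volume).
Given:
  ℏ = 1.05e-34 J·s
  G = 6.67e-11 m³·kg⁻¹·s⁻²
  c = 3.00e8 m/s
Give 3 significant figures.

1.40e84

Planck volume: V_P = (ℏG/c³)^(3/2) = 4.18e-105 m³.
5.86e-21 / 4.18e-105 = 1.40e84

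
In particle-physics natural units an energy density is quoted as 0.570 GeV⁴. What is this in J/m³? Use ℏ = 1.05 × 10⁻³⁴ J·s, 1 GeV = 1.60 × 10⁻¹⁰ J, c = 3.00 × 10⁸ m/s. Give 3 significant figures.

1.20 × 10³⁷ J/m³

[E]/[L]³ = [E]⁴/(ℏc)³; restore (ℏc)⁻³.
1 GeV⁴ → 1/(ℏc)³ × (1 GeV in J)⁴ = 2.10 × 10³⁷ J/m³.
Result: 0.570 × 2.10 × 10³⁷ = 1.20 × 10³⁷ J/m³.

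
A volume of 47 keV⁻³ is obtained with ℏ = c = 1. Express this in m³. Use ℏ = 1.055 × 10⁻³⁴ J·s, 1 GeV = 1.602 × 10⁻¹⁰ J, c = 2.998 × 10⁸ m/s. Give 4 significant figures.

3.617 × 10⁻²⁸ m³

Volume is [L]³ = [E]⁻³·(ℏc)³.
1 GeV⁻³ → (ℏc)³ × (1 GeV in J)⁻³ = 7.696 × 10⁻⁴⁸ m³.
Convert the energy scale: 47 keV⁻³ = 4.70 × 10¹⁹ GeV⁻³.
Result: 4.70 × 10¹⁹ × 7.696 × 10⁻⁴⁸ = 3.617 × 10⁻²⁸ m³.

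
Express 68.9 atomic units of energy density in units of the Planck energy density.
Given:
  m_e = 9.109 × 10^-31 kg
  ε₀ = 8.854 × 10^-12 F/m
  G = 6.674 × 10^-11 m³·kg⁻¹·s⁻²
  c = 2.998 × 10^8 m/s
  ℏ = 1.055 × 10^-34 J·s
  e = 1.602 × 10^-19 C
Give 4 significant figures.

4.357 × 10^-99

atomic unit of energy density: u_au = E_h/a₀³ = m_e⁴e¹⁰/((4πε₀)⁵ℏ⁸) = 2.929 × 10^13 J/m³
Planck energy density: u_P = c⁷/(ℏG²) = 4.632 × 10^113 J/m³
68.9 × 2.929 × 10^13 / 4.632 × 10^113 = 4.357 × 10^-99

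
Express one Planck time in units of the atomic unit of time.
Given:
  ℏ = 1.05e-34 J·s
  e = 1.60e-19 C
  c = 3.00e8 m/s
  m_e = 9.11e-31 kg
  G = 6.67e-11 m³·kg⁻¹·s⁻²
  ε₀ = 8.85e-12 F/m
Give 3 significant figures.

Planck time: t_P = √(ℏG/c⁵) = 5.37e-44 s
atomic unit of time: τ_au = (4πε₀)²ℏ³/(m_e e⁴) = 2.40e-17 s
ratio = 5.37e-44 / 2.40e-17 = 2.24e-27

2.24e-27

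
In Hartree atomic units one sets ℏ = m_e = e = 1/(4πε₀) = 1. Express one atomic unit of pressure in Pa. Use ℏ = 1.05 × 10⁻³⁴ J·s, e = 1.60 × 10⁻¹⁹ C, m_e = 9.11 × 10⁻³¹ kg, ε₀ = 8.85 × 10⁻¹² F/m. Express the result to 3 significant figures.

P_au = E_h/a₀³ = m_e⁴e¹⁰/((4πε₀)⁵ℏ⁸)
E_h = 4.38 × 10⁻¹⁸ J
a₀ = 5.26 × 10⁻¹¹ m
E_h/a₀³ = 3.01 × 10¹³ Pa

3.01 × 10¹³ Pa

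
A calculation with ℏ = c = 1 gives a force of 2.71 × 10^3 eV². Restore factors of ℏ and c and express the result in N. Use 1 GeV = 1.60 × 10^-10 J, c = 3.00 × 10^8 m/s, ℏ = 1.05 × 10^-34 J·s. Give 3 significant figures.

Force is [E]/[L] = [E]²/(ℏc); restore (ℏc)⁻¹.
1 GeV² → 1/(ℏc) × (1 GeV in J)² = 8.13 × 10^5 N.
Convert the energy scale: 2.71 × 10^3 eV² = 2.71 × 10^-15 GeV².
Result: 2.71 × 10^-15 × 8.13 × 10^5 = 2.20 × 10^-9 N.

2.20 × 10^-9 N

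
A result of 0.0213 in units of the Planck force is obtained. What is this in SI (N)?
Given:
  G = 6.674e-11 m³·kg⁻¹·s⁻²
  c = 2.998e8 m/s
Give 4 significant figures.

2.578e42 N

One Planck force: F_P = c⁴/G = 1.210e44 N.
0.0213 × 1.210e44 N = 2.578e42 N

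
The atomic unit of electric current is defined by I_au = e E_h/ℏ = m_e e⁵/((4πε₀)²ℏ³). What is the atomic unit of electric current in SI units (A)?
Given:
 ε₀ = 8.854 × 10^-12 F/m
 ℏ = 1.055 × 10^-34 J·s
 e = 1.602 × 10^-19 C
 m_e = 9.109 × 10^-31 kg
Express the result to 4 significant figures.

I_au = e E_h/ℏ = m_e e⁵/((4πε₀)²ℏ³)
E_h = 4.354 × 10^-18 J
e·E_h/ℏ = 6.612 × 10^-3 A

6.612 × 10^-3 A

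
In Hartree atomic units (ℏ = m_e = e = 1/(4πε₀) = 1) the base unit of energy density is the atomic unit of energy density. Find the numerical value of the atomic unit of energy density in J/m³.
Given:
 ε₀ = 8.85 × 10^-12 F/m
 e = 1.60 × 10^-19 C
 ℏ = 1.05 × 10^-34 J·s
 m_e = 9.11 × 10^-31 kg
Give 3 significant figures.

3.01 × 10^13 J/m³

u_au = E_h/a₀³ = m_e⁴e¹⁰/((4πε₀)⁵ℏ⁸)
E_h = 4.38 × 10^-18 J
a₀ = 5.26 × 10^-11 m
E_h/a₀³ = 3.01 × 10^13 J/m³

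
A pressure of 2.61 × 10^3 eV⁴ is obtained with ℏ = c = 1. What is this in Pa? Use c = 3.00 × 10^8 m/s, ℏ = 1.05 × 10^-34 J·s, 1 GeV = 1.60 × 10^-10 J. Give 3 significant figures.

Pressure is [E]/[L]³ = [E]⁴/(ℏc)³.
1 GeV⁴ → 1/(ℏc)³ × (1 GeV in J)⁴ = 2.10 × 10^37 Pa.
Convert the energy scale: 2.61 × 10^3 eV⁴ = 2.61 × 10^-33 GeV⁴.
Result: 2.61 × 10^-33 × 2.10 × 10^37 = 5.47 × 10^4 Pa.

5.47 × 10^4 Pa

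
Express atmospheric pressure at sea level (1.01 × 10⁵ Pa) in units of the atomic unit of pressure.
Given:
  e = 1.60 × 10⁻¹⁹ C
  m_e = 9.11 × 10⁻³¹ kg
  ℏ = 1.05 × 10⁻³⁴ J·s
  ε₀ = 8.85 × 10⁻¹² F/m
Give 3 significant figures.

3.35 × 10⁻⁹

atomic unit of pressure: P_au = E_h/a₀³ = m_e⁴e¹⁰/((4πε₀)⁵ℏ⁸) = 3.01 × 10¹³ Pa.
1.01 × 10⁵ / 3.01 × 10¹³ = 3.35 × 10⁻⁹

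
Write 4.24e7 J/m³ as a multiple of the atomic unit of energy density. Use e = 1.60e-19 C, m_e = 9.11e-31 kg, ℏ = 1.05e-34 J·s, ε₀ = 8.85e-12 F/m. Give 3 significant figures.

atomic unit of energy density: u_au = E_h/a₀³ = m_e⁴e¹⁰/((4πε₀)⁵ℏ⁸) = 3.01e13 J/m³.
4.24e7 / 3.01e13 = 1.41e-6

1.41e-6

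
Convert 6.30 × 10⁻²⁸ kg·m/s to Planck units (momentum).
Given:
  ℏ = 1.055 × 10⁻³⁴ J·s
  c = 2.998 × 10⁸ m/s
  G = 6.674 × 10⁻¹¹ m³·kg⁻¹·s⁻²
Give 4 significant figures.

Planck momentum: p_P = √(ℏc³/G) = 6.527 kg·m/s.
6.30 × 10⁻²⁸ / 6.527 = 9.653 × 10⁻²⁹

9.653 × 10⁻²⁹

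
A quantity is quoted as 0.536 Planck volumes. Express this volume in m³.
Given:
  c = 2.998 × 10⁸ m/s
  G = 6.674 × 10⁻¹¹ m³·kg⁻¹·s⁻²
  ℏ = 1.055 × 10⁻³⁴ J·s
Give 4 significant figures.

One Planck volume: V_P = (ℏG/c³)^(3/2) = 4.224 × 10⁻¹⁰⁵ m³.
0.536 × 4.224 × 10⁻¹⁰⁵ m³ = 2.264 × 10⁻¹⁰⁵ m³

2.264 × 10⁻¹⁰⁵ m³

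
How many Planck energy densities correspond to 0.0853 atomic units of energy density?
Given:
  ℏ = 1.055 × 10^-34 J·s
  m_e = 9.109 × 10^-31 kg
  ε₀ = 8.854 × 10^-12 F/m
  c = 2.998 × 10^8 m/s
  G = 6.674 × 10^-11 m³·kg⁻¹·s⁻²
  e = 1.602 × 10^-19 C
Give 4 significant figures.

atomic unit of energy density: u_au = E_h/a₀³ = m_e⁴e¹⁰/((4πε₀)⁵ℏ⁸) = 2.929 × 10^13 J/m³
Planck energy density: u_P = c⁷/(ℏG²) = 4.632 × 10^113 J/m³
0.0853 × 2.929 × 10^13 / 4.632 × 10^113 = 5.394 × 10^-102

5.394 × 10^-102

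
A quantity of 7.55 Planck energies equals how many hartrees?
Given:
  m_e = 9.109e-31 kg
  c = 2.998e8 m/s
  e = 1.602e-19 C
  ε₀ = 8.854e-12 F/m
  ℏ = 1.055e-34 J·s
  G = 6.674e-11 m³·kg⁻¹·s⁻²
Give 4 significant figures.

3.393e27

Planck energy: E_P = √(ℏc⁵/G) = 1.957e9 J
hartree: E_h = m_e e⁴/(4πε₀ℏ)² = 4.354e-18 J
7.55 × 1.957e9 / 4.354e-18 = 3.393e27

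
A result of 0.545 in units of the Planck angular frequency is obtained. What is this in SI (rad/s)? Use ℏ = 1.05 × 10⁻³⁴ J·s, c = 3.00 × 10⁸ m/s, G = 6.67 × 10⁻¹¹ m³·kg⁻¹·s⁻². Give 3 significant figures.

1.02 × 10⁴³ rad/s

One Planck angular frequency: ω_P = √(c⁵/(ℏG)) = 1.86 × 10⁴³ rad/s.
0.545 × 1.86 × 10⁴³ rad/s = 1.02 × 10⁴³ rad/s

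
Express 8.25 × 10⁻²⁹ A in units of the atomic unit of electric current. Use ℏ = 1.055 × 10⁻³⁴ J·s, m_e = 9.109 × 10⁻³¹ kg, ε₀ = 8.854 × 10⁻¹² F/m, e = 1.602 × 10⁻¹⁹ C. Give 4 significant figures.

atomic unit of electric current: I_au = e E_h/ℏ = m_e e⁵/((4πε₀)²ℏ³) = 6.612 × 10⁻³ A.
8.25 × 10⁻²⁹ / 6.612 × 10⁻³ = 1.248 × 10⁻²⁶

1.248 × 10⁻²⁶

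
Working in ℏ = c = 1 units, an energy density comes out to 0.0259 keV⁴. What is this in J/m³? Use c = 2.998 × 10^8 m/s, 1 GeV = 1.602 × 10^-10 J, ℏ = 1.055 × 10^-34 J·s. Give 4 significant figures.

5.391 × 10^11 J/m³

[E]/[L]³ = [E]⁴/(ℏc)³; restore (ℏc)⁻³.
1 GeV⁴ → 1/(ℏc)³ × (1 GeV in J)⁴ = 2.082 × 10^37 J/m³.
Convert the energy scale: 0.0259 keV⁴ = 2.59 × 10^-26 GeV⁴.
Result: 2.59 × 10^-26 × 2.082 × 10^37 = 5.391 × 10^11 J/m³.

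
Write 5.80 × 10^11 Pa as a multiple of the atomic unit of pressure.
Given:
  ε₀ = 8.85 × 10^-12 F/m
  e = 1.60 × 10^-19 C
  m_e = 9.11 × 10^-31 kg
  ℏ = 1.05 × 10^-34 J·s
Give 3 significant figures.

0.0193

atomic unit of pressure: P_au = E_h/a₀³ = m_e⁴e¹⁰/((4πε₀)⁵ℏ⁸) = 3.01 × 10^13 Pa.
5.80 × 10^11 / 3.01 × 10^13 = 0.0193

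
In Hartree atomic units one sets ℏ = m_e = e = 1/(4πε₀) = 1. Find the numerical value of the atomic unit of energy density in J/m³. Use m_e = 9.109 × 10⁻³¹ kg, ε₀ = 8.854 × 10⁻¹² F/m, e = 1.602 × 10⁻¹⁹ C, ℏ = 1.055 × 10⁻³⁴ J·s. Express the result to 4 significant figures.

u_au = E_h/a₀³ = m_e⁴e¹⁰/((4πε₀)⁵ℏ⁸)
E_h = 4.354 × 10⁻¹⁸ J
a₀ = 5.297 × 10⁻¹¹ m
E_h/a₀³ = 2.929 × 10¹³ J/m³

2.929 × 10¹³ J/m³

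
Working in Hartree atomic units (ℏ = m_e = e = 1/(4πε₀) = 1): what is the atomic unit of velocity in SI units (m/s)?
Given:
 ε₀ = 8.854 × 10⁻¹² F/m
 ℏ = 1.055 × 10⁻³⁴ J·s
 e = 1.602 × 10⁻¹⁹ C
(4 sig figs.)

From ℏ = m_e = e = 1/(4πε₀) = 1 the velocity scale is v_au = e²/(4πε₀ℏ).
  = 2.566 × 10⁻³⁸ / 1.174 × 10⁻⁴⁴
  = 2.186 × 10⁶ m/s

2.186 × 10⁶ m/s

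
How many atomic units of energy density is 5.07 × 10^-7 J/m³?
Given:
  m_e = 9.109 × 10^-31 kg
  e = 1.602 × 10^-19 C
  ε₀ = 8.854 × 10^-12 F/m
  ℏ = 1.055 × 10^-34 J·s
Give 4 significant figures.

1.731 × 10^-20

atomic unit of energy density: u_au = E_h/a₀³ = m_e⁴e¹⁰/((4πε₀)⁵ℏ⁸) = 2.929 × 10^13 J/m³.
5.07 × 10^-7 / 2.929 × 10^13 = 1.731 × 10^-20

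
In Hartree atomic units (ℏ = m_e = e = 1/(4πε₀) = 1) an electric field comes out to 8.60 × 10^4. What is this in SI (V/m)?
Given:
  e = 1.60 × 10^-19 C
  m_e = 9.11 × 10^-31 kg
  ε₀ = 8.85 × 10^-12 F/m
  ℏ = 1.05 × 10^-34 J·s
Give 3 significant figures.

4.48 × 10^16 V/m

One atomic unit of electric field: E_au = E_h/(e a₀) = m_e²e⁵/((4πε₀)³ℏ⁴) = 5.20 × 10^11 V/m.
8.60 × 10^4 × 5.20 × 10^11 V/m = 4.48 × 10^16 V/m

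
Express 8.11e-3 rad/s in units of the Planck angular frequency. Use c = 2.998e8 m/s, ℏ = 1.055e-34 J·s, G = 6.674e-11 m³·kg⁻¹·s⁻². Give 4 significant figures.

4.373e-46

Planck angular frequency: ω_P = √(c⁵/(ℏG)) = 1.855e43 rad/s.
8.11e-3 / 1.855e43 = 4.373e-46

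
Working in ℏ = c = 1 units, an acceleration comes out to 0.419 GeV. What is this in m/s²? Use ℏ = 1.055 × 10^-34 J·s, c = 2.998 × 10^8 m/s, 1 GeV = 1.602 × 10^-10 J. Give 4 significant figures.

Acceleration is [L]/[T]² = c·[E]/ℏ.
1 GeV → c/ℏ × (1 GeV in J) = 4.552 × 10^32 m/s².
Result: 0.419 × 4.552 × 10^32 = 1.907 × 10^32 m/s².

1.907 × 10^32 m/s²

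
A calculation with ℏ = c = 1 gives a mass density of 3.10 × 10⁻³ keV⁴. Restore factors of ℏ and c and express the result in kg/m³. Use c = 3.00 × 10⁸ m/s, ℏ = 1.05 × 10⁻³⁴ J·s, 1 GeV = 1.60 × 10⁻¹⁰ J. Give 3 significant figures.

Mass density is [E]/(c²[L]³) = [E]⁴/(ℏ³c⁵).
1 GeV⁴ → 1/(ℏ³c⁵) × (1 GeV in J)⁴ = 2.33 × 10²⁰ kg/m³.
Convert the energy scale: 3.10 × 10⁻³ keV⁴ = 3.10 × 10⁻²⁷ GeV⁴.
Result: 3.10 × 10⁻²⁷ × 2.33 × 10²⁰ = 7.22 × 10⁻⁷ kg/m³.

7.22 × 10⁻⁷ kg/m³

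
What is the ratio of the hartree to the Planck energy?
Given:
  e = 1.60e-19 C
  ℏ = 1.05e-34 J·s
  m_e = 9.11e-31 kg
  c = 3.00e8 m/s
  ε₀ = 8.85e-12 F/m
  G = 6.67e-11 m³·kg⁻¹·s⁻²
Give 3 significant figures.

hartree: E_h = m_e e⁴/(4πε₀ℏ)² = 4.38e-18 J
Planck energy: E_P = √(ℏc⁵/G) = 1.96e9 J
ratio = 4.38e-18 / 1.96e9 = 2.24e-27

2.24e-27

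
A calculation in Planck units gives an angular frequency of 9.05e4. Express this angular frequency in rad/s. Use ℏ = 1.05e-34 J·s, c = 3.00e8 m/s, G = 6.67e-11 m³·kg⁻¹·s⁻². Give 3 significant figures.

One Planck angular frequency: ω_P = √(c⁵/(ℏG)) = 1.86e43 rad/s.
9.05e4 × 1.86e43 rad/s = 1.69e48 rad/s

1.69e48 rad/s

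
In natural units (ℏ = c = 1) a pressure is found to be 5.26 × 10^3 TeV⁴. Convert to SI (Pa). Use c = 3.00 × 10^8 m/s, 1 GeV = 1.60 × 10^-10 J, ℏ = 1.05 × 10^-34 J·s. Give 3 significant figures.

Pressure is [E]/[L]³ = [E]⁴/(ℏc)³.
1 GeV⁴ → 1/(ℏc)³ × (1 GeV in J)⁴ = 2.10 × 10^37 Pa.
Convert the energy scale: 5.26 × 10^3 TeV⁴ = 5.26 × 10^15 GeV⁴.
Result: 5.26 × 10^15 × 2.10 × 10^37 = 1.10 × 10^53 Pa.

1.10 × 10^53 Pa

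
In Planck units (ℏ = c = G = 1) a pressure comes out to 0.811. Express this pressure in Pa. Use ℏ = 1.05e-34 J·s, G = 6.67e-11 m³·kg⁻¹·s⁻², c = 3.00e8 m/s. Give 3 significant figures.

One Planck pressure: p_P = c⁷/(ℏG²) = 4.68e113 Pa.
0.811 × 4.68e113 Pa = 3.80e113 Pa

3.80e113 Pa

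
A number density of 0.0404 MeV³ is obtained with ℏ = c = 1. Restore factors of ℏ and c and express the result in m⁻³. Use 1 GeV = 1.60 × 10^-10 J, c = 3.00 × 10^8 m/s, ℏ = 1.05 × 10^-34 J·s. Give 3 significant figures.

Number density is [L]⁻³ = [E]³/(ℏc)³.
1 GeV³ → 1/(ℏc)³ × (1 GeV in J)³ = 1.31 × 10^47 m⁻³.
Convert the energy scale: 0.0404 MeV³ = 4.04 × 10^-11 GeV³.
Result: 4.04 × 10^-11 × 1.31 × 10^47 = 5.29 × 10^36 m⁻³.

5.29 × 10^36 m⁻³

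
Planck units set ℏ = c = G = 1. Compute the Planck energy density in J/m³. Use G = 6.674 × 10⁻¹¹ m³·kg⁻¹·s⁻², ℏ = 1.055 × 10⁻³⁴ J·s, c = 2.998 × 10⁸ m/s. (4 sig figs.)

From ℏ = c = G = 1 the energy density scale is u_P = c⁷/(ℏG²).
  = 2.177 × 10⁵⁹ / 4.699 × 10⁻⁵⁵
  = 4.632 × 10¹¹³ J/m³

4.632 × 10¹¹³ J/m³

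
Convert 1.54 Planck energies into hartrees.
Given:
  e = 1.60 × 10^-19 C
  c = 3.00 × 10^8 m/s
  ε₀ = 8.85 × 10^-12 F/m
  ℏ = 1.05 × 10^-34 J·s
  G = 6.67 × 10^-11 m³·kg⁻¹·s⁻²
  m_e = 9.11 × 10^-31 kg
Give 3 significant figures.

Planck energy: E_P = √(ℏc⁵/G) = 1.96 × 10^9 J
hartree: E_h = m_e e⁴/(4πε₀ℏ)² = 4.38 × 10^-18 J
1.54 × 1.96 × 10^9 / 4.38 × 10^-18 = 6.88 × 10^26

6.88 × 10^26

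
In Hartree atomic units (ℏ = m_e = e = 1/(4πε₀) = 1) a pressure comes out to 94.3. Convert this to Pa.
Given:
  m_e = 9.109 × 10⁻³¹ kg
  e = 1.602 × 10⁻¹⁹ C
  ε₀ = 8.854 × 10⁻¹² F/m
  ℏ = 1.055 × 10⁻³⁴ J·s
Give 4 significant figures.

One atomic unit of pressure: P_au = E_h/a₀³ = m_e⁴e¹⁰/((4πε₀)⁵ℏ⁸) = 2.929 × 10¹³ Pa.
94.3 × 2.929 × 10¹³ Pa = 2.762 × 10¹⁵ Pa

2.762 × 10¹⁵ Pa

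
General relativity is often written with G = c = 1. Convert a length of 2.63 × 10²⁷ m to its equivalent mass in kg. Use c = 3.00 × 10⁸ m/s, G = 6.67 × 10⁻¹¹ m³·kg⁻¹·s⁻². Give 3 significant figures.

3.55 × 10⁵⁴ kg

Length → mass via c²/G.
2.63 × 10²⁷ m × (c²/G) = 3.55 × 10⁵⁴ kg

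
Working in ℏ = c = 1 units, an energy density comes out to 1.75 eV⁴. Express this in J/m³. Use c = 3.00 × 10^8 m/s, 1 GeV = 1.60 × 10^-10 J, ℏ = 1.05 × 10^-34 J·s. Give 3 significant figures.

[E]/[L]³ = [E]⁴/(ℏc)³; restore (ℏc)⁻³.
1 GeV⁴ → 1/(ℏc)³ × (1 GeV in J)⁴ = 2.10 × 10^37 J/m³.
Convert the energy scale: 1.75 eV⁴ = 1.75 × 10^-36 GeV⁴.
Result: 1.75 × 10^-36 × 2.10 × 10^37 = 36.7 J/m³.

36.7 J/m³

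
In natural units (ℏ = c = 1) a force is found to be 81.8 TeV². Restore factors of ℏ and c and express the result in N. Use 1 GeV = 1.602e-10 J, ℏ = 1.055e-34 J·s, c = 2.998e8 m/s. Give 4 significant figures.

Force is [E]/[L] = [E]²/(ℏc); restore (ℏc)⁻¹.
1 GeV² → 1/(ℏc) × (1 GeV in J)² = 8.114e5 N.
Convert the energy scale: 81.8 TeV² = 8.18e7 GeV².
Result: 8.18e7 × 8.114e5 = 6.637e13 N.

6.637e13 N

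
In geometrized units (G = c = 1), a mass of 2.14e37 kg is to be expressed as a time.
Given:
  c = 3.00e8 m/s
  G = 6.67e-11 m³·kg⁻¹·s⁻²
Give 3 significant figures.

52.9 s

Mass → time via G/c³.
2.14e37 kg × (G/c³) = 52.9 s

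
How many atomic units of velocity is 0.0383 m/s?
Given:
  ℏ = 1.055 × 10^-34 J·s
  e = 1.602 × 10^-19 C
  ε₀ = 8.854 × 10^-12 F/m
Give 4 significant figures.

1.752 × 10^-8

atomic unit of velocity: v_au = e²/(4πε₀ℏ) = 2.186 × 10^6 m/s.
0.0383 / 2.186 × 10^6 = 1.752 × 10^-8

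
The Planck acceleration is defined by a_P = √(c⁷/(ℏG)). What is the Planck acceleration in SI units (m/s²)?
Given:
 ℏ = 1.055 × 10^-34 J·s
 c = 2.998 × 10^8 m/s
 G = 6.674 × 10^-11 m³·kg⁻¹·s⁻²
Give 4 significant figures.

a_P = √(c⁷/(ℏG))
  = √(3.092 × 10^103)
  = 5.560 × 10^51 m/s²

5.560 × 10^51 m/s²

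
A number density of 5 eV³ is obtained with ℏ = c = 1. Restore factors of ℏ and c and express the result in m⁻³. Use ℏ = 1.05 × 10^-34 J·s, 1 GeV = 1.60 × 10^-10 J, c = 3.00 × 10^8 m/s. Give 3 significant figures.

Number density is [L]⁻³ = [E]³/(ℏc)³.
1 GeV³ → 1/(ℏc)³ × (1 GeV in J)³ = 1.31 × 10^47 m⁻³.
Convert the energy scale: 5 eV³ = 5.00 × 10^-27 GeV³.
Result: 5.00 × 10^-27 × 1.31 × 10^47 = 6.55 × 10^20 m⁻³.

6.55 × 10^20 m⁻³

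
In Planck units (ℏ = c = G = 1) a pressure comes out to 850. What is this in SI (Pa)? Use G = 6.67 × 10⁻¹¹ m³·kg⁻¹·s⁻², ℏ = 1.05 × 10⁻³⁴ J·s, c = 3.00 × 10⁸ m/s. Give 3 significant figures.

One Planck pressure: p_P = c⁷/(ℏG²) = 4.68 × 10¹¹³ Pa.
850 × 4.68 × 10¹¹³ Pa = 3.98 × 10¹¹⁶ Pa

3.98 × 10¹¹⁶ Pa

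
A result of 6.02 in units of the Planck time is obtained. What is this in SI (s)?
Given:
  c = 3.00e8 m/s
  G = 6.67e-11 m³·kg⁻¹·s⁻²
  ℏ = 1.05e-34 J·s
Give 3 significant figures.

3.23e-43 s

One Planck time: t_P = √(ℏG/c⁵) = 5.37e-44 s.
6.02 × 5.37e-44 s = 3.23e-43 s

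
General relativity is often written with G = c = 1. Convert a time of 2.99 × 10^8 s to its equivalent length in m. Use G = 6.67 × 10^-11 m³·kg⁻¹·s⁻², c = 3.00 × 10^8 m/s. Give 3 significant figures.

8.97 × 10^16 m

Time → length via c.
2.99 × 10^8 s × (c) = 8.97 × 10^16 m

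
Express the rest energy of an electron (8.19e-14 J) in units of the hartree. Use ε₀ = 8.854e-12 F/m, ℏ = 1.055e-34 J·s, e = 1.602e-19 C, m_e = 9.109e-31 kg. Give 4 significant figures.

1.881e4

hartree: E_h = m_e e⁴/(4πε₀ℏ)² = 4.354e-18 J.
8.19e-14 / 4.354e-18 = 1.881e4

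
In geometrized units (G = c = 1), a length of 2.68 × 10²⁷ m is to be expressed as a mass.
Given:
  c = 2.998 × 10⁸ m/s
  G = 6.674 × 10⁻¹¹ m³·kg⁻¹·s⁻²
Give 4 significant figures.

3.609 × 10⁵⁴ kg

Length → mass via c²/G.
2.68 × 10²⁷ m × (c²/G) = 3.609 × 10⁵⁴ kg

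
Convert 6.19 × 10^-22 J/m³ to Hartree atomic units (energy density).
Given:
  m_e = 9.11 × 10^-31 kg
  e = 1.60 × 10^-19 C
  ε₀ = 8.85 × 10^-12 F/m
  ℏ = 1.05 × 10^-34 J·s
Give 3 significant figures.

2.05 × 10^-35

atomic unit of energy density: u_au = E_h/a₀³ = m_e⁴e¹⁰/((4πε₀)⁵ℏ⁸) = 3.01 × 10^13 J/m³.
6.19 × 10^-22 / 3.01 × 10^13 = 2.05 × 10^-35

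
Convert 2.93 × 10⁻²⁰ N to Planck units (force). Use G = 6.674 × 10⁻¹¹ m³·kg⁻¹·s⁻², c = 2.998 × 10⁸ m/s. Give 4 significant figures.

Planck force: F_P = c⁴/G = 1.210 × 10⁴⁴ N.
2.93 × 10⁻²⁰ / 1.210 × 10⁴⁴ = 2.421 × 10⁻⁶⁴

2.421 × 10⁻⁶⁴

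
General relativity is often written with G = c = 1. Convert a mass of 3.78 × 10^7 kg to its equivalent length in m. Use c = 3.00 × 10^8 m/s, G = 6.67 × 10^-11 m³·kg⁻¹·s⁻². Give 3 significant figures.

2.80 × 10^-20 m

In G = c = 1 units mass has dimensions of length; the conversion factor is G/c².
3.78 × 10^7 kg × (G/c²) = 2.80 × 10^-20 m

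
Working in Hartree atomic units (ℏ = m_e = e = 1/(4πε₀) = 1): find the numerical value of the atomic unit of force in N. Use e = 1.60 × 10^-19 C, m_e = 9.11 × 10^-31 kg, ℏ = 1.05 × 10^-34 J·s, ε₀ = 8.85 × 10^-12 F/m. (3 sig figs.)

8.33 × 10^-8 N

From ℏ = m_e = e = 1/(4πε₀) = 1 the force scale is F_au = E_h/a₀ = m_e²e⁶/((4πε₀)³ℏ⁴).
E_h = 4.38 × 10^-18 J
a₀ = 5.26 × 10^-11 m
E_h/a₀ = 8.33 × 10^-8 N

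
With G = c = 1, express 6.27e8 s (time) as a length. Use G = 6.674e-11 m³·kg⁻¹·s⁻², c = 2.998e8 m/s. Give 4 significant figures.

1.880e17 m

Time → length via c.
6.27e8 s × (c) = 1.880e17 m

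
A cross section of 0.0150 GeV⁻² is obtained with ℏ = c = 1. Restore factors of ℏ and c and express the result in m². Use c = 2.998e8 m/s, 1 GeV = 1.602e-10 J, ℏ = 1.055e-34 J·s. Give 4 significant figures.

Area is [L]² = [E]⁻²·(ℏc)²; restore (ℏc)².
1 GeV⁻² → (ℏc)² × (1 GeV in J)⁻² = 3.898e-32 m².
Result: 0.0150 × 3.898e-32 = 5.847e-34 m².

5.847e-34 m²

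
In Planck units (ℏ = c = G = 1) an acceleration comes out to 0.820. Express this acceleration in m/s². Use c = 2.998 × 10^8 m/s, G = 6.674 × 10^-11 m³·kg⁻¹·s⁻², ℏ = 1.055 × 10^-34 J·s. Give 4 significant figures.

One Planck acceleration: a_P = √(c⁷/(ℏG)) = 5.560 × 10^51 m/s².
0.820 × 5.560 × 10^51 m/s² = 4.559 × 10^51 m/s²

4.559 × 10^51 m/s²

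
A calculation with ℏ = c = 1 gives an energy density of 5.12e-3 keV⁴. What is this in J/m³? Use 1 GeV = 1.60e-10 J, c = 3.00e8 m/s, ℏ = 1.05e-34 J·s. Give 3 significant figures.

1.07e11 J/m³

[E]/[L]³ = [E]⁴/(ℏc)³; restore (ℏc)⁻³.
1 GeV⁴ → 1/(ℏc)³ × (1 GeV in J)⁴ = 2.10e37 J/m³.
Convert the energy scale: 5.12e-3 keV⁴ = 5.12e-27 GeV⁴.
Result: 5.12e-27 × 2.10e37 = 1.07e11 J/m³.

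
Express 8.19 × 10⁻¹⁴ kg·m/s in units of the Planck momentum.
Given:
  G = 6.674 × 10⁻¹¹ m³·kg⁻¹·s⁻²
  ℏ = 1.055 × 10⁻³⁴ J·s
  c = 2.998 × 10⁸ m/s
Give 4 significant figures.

Planck momentum: p_P = √(ℏc³/G) = 6.527 kg·m/s.
8.19 × 10⁻¹⁴ / 6.527 = 1.255 × 10⁻¹⁴

1.255 × 10⁻¹⁴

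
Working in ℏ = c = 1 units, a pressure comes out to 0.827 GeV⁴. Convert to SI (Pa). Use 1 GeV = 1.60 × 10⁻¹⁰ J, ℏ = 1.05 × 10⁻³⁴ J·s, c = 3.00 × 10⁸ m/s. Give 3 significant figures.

1.73 × 10³⁷ Pa

Pressure is [E]/[L]³ = [E]⁴/(ℏc)³.
1 GeV⁴ → 1/(ℏc)³ × (1 GeV in J)⁴ = 2.10 × 10³⁷ Pa.
Result: 0.827 × 2.10 × 10³⁷ = 1.73 × 10³⁷ Pa.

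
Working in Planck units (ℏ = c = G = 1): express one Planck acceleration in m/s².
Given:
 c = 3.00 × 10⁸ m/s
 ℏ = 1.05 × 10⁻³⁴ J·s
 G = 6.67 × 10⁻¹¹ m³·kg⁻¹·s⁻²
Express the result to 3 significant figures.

5.59 × 10⁵¹ m/s²

From ℏ = c = G = 1 the acceleration scale is a_P = √(c⁷/(ℏG)).
  = √(3.12 × 10¹⁰³)
  = 5.59 × 10⁵¹ m/s²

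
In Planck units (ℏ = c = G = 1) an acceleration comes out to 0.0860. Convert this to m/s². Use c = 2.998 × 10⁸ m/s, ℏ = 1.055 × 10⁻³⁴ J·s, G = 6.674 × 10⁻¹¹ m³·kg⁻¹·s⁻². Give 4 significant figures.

4.782 × 10⁵⁰ m/s²

One Planck acceleration: a_P = √(c⁷/(ℏG)) = 5.560 × 10⁵¹ m/s².
0.0860 × 5.560 × 10⁵¹ m/s² = 4.782 × 10⁵⁰ m/s²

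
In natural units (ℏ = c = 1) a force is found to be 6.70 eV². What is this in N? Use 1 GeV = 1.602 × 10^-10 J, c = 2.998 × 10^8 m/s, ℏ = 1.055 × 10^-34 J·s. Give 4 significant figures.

Force is [E]/[L] = [E]²/(ℏc); restore (ℏc)⁻¹.
1 GeV² → 1/(ℏc) × (1 GeV in J)² = 8.114 × 10^5 N.
Convert the energy scale: 6.70 eV² = 6.70 × 10^-18 GeV².
Result: 6.70 × 10^-18 × 8.114 × 10^5 = 5.436 × 10^-12 N.

5.436 × 10^-12 N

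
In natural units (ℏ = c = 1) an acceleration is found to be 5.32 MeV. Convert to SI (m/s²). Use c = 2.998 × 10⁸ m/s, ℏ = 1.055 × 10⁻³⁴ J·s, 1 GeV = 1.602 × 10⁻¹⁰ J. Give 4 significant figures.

2.422 × 10³⁰ m/s²

Acceleration is [L]/[T]² = c·[E]/ℏ.
1 GeV → c/ℏ × (1 GeV in J) = 4.552 × 10³² m/s².
Convert the energy scale: 5.32 MeV = 5.32 × 10⁻³ GeV.
Result: 5.32 × 10⁻³ × 4.552 × 10³² = 2.422 × 10³⁰ m/s².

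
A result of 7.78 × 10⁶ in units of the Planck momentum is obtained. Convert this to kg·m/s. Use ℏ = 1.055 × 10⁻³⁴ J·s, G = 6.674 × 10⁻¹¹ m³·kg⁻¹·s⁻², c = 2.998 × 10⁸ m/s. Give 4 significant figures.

One Planck momentum: p_P = √(ℏc³/G) = 6.527 kg·m/s.
7.78 × 10⁶ × 6.527 kg·m/s = 5.078 × 10⁷ kg·m/s

5.078 × 10⁷ kg·m/s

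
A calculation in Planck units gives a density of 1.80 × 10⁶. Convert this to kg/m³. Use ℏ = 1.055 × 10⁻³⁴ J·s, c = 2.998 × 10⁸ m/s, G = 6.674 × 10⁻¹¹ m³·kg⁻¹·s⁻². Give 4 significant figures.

9.277 × 10¹⁰² kg/m³

One Planck density: ρ_P = c⁵/(ℏG²) = 5.154 × 10⁹⁶ kg/m³.
1.80 × 10⁶ × 5.154 × 10⁹⁶ kg/m³ = 9.277 × 10¹⁰² kg/m³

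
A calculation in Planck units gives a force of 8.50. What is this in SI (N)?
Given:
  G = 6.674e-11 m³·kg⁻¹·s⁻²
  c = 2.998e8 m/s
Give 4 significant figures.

One Planck force: F_P = c⁴/G = 1.210e44 N.
8.50 × 1.210e44 N = 1.029e45 N

1.029e45 N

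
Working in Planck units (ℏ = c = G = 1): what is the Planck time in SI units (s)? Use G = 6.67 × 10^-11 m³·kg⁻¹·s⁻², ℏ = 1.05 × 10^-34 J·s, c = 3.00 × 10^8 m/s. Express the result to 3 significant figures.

5.37 × 10^-44 s

From ℏ = c = G = 1 the time scale is t_P = √(ℏG/c⁵).
  = √(2.88 × 10^-87)
  = 5.37 × 10^-44 s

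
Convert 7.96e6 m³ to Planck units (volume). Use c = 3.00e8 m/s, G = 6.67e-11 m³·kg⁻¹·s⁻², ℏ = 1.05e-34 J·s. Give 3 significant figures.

Planck volume: V_P = (ℏG/c³)^(3/2) = 4.18e-105 m³.
7.96e6 / 4.18e-105 = 1.91e111

1.91e111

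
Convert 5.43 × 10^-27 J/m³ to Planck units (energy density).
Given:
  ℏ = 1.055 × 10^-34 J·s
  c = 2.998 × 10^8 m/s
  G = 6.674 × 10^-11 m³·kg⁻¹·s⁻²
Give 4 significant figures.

Planck energy density: u_P = c⁷/(ℏG²) = 4.632 × 10^113 J/m³.
5.43 × 10^-27 / 4.632 × 10^113 = 1.172 × 10^-140

1.172 × 10^-140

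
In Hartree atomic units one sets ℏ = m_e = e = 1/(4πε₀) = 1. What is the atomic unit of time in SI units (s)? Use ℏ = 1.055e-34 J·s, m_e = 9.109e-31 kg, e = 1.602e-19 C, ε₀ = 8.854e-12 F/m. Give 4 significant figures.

τ_au = (4πε₀)²ℏ³/(m_e e⁴)
E_h = 4.354e-18 J
ℏ/E_h = 2.423e-17 s

2.423e-17 s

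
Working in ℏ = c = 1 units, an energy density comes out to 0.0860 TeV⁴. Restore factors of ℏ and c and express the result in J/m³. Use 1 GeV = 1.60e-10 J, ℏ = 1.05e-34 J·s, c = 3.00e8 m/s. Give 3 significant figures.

[E]/[L]³ = [E]⁴/(ℏc)³; restore (ℏc)⁻³.
1 GeV⁴ → 1/(ℏc)³ × (1 GeV in J)⁴ = 2.10e37 J/m³.
Convert the energy scale: 0.0860 TeV⁴ = 8.60e10 GeV⁴.
Result: 8.60e10 × 2.10e37 = 1.80e48 J/m³.

1.80e48 J/m³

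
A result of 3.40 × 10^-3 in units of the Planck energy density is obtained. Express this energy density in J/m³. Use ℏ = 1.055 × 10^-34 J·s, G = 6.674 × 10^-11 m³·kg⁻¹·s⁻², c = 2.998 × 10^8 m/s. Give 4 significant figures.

One Planck energy density: u_P = c⁷/(ℏG²) = 4.632 × 10^113 J/m³.
3.40 × 10^-3 × 4.632 × 10^113 J/m³ = 1.575 × 10^111 J/m³

1.575 × 10^111 J/m³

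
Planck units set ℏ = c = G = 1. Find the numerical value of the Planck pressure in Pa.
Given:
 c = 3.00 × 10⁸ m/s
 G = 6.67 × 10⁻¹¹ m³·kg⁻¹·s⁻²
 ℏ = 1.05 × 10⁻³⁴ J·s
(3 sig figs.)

4.68 × 10¹¹³ Pa

The unique combination of the constants set to 1 with dimensions of pressure is p_P = c⁷/(ℏG²).
  = 2.19 × 10⁵⁹ / 4.67 × 10⁻⁵⁵
  = 4.68 × 10¹¹³ Pa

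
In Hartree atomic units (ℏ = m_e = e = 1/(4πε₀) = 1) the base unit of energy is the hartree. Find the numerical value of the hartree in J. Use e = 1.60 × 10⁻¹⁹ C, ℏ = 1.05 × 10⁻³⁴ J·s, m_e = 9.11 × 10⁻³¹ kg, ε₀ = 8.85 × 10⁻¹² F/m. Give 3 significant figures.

4.38 × 10⁻¹⁸ J

E_h = m_e e⁴/(4πε₀ℏ)²
  = 5.97 × 10⁻¹⁰⁶ / 1.36 × 10⁻⁸⁸
  = 4.38 × 10⁻¹⁸ J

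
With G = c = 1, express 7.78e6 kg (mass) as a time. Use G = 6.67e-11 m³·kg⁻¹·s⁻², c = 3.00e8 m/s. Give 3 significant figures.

1.92e-29 s

Mass → time via G/c³.
7.78e6 kg × (G/c³) = 1.92e-29 s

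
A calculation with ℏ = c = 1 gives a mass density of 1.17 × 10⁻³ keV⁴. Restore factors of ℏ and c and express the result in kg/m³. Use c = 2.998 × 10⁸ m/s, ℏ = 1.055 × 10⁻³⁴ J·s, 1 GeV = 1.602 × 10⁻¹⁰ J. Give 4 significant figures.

Mass density is [E]/(c²[L]³) = [E]⁴/(ℏ³c⁵).
1 GeV⁴ → 1/(ℏ³c⁵) × (1 GeV in J)⁴ = 2.316 × 10²⁰ kg/m³.
Convert the energy scale: 1.17 × 10⁻³ keV⁴ = 1.17 × 10⁻²⁷ GeV⁴.
Result: 1.17 × 10⁻²⁷ × 2.316 × 10²⁰ = 2.710 × 10⁻⁷ kg/m³.

2.710 × 10⁻⁷ kg/m³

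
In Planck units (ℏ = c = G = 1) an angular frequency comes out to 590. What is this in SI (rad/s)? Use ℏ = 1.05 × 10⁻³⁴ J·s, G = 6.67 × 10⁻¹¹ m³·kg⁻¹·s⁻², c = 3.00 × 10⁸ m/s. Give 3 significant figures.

One Planck angular frequency: ω_P = √(c⁵/(ℏG)) = 1.86 × 10⁴³ rad/s.
590 × 1.86 × 10⁴³ rad/s = 1.10 × 10⁴⁶ rad/s

1.10 × 10⁴⁶ rad/s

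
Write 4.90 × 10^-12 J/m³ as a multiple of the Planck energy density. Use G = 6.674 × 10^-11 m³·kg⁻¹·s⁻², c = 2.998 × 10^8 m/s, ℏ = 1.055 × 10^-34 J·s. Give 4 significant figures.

Planck energy density: u_P = c⁷/(ℏG²) = 4.632 × 10^113 J/m³.
4.90 × 10^-12 / 4.632 × 10^113 = 1.058 × 10^-125

1.058 × 10^-125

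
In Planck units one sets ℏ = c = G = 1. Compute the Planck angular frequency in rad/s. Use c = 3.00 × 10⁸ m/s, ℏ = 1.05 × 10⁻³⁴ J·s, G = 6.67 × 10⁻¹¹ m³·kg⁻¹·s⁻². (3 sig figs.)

ω_P = √(c⁵/(ℏG))
  = √(3.47 × 10⁸⁶)
  = 1.86 × 10⁴³ rad/s

1.86 × 10⁴³ rad/s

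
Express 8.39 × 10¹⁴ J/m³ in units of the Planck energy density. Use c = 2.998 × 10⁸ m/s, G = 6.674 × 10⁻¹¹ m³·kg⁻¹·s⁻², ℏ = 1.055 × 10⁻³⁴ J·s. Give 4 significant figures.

Planck energy density: u_P = c⁷/(ℏG²) = 4.632 × 10¹¹³ J/m³.
8.39 × 10¹⁴ / 4.632 × 10¹¹³ = 1.811 × 10⁻⁹⁹

1.811 × 10⁻⁹⁹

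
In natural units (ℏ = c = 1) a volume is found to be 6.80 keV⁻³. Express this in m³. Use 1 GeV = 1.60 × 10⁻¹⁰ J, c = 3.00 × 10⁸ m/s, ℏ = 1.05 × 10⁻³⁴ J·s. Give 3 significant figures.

Volume is [L]³ = [E]⁻³·(ℏc)³.
1 GeV⁻³ → (ℏc)³ × (1 GeV in J)⁻³ = 7.63 × 10⁻⁴⁸ m³.
Convert the energy scale: 6.80 keV⁻³ = 6.80 × 10¹⁸ GeV⁻³.
Result: 6.80 × 10¹⁸ × 7.63 × 10⁻⁴⁸ = 5.19 × 10⁻²⁹ m³.

5.19 × 10⁻²⁹ m³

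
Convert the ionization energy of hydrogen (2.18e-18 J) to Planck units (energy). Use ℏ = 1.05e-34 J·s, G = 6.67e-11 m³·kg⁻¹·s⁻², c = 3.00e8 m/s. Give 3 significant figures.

1.11e-27

Planck energy: E_P = √(ℏc⁵/G) = 1.96e9 J.
2.18e-18 / 1.96e9 = 1.11e-27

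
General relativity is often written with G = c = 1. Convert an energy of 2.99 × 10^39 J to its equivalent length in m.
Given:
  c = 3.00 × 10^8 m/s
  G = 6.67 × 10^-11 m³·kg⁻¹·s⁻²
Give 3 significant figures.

2.46 × 10^-5 m

Energy → length via G/c⁴.
2.99 × 10^39 J × (G/c⁴) = 2.46 × 10^-5 m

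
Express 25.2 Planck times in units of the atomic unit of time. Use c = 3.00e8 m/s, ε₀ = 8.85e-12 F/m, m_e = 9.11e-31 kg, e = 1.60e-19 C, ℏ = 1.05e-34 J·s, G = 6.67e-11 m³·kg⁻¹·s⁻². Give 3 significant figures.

Planck time: t_P = √(ℏG/c⁵) = 5.37e-44 s
atomic unit of time: τ_au = (4πε₀)²ℏ³/(m_e e⁴) = 2.40e-17 s
25.2 × 5.37e-44 / 2.40e-17 = 5.64e-26

5.64e-26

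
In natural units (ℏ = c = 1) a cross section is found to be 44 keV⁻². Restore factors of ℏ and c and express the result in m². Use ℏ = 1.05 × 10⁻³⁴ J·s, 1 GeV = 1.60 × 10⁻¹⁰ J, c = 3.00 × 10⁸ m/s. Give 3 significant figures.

1.71 × 10⁻¹⁸ m²

Area is [L]² = [E]⁻²·(ℏc)²; restore (ℏc)².
1 GeV⁻² → (ℏc)² × (1 GeV in J)⁻² = 3.88 × 10⁻³² m².
Convert the energy scale: 44 keV⁻² = 4.40 × 10¹³ GeV⁻².
Result: 4.40 × 10¹³ × 3.88 × 10⁻³² = 1.71 × 10⁻¹⁸ m².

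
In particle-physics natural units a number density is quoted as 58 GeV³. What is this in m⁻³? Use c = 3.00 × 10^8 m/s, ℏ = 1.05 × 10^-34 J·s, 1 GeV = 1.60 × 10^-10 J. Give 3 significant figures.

7.60 × 10^48 m⁻³

Number density is [L]⁻³ = [E]³/(ℏc)³.
1 GeV³ → 1/(ℏc)³ × (1 GeV in J)³ = 1.31 × 10^47 m⁻³.
Result: 58 × 1.31 × 10^47 = 7.60 × 10^48 m⁻³.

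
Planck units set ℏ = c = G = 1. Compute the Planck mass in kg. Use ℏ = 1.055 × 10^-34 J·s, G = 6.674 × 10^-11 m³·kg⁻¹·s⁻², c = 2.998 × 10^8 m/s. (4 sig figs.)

2.177 × 10^-8 kg

From ℏ = c = G = 1 the mass scale is m_P = √(ℏc/G).
  = √(4.739 × 10^-16)
  = 2.177 × 10^-8 kg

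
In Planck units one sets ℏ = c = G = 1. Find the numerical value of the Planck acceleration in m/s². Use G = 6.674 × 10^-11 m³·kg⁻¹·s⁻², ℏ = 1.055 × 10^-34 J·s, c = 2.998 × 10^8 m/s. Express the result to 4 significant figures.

a_P = √(c⁷/(ℏG))
  = √(3.092 × 10^103)
  = 5.560 × 10^51 m/s²

5.560 × 10^51 m/s²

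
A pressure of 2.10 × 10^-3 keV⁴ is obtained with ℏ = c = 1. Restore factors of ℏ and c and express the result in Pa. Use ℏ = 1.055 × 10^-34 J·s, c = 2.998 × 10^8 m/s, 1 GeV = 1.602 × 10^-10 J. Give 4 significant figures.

Pressure is [E]/[L]³ = [E]⁴/(ℏc)³.
1 GeV⁴ → 1/(ℏc)³ × (1 GeV in J)⁴ = 2.082 × 10^37 Pa.
Convert the energy scale: 2.10 × 10^-3 keV⁴ = 2.10 × 10^-27 GeV⁴.
Result: 2.10 × 10^-27 × 2.082 × 10^37 = 4.371 × 10^10 Pa.

4.371 × 10^10 Pa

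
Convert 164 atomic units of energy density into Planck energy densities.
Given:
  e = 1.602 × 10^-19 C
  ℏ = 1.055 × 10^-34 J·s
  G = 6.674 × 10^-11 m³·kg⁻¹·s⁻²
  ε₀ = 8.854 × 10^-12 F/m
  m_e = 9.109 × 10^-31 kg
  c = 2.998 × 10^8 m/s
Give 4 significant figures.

1.037 × 10^-98

atomic unit of energy density: u_au = E_h/a₀³ = m_e⁴e¹⁰/((4πε₀)⁵ℏ⁸) = 2.929 × 10^13 J/m³
Planck energy density: u_P = c⁷/(ℏG²) = 4.632 × 10^113 J/m³
164 × 2.929 × 10^13 / 4.632 × 10^113 = 1.037 × 10^-98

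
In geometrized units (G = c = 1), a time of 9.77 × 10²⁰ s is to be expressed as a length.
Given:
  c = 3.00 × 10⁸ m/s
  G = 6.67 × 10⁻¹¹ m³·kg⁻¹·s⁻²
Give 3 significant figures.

2.93 × 10²⁹ m

Time → length via c.
9.77 × 10²⁰ s × (c) = 2.93 × 10²⁹ m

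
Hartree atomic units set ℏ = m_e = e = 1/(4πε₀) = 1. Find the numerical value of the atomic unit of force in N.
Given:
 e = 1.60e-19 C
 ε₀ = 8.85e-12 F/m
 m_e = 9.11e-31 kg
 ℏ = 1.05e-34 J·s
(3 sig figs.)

From ℏ = m_e = e = 1/(4πε₀) = 1 the force scale is F_au = E_h/a₀ = m_e²e⁶/((4πε₀)³ℏ⁴).
E_h = 4.38e-18 J
a₀ = 5.26e-11 m
E_h/a₀ = 8.33e-8 N

8.33e-8 N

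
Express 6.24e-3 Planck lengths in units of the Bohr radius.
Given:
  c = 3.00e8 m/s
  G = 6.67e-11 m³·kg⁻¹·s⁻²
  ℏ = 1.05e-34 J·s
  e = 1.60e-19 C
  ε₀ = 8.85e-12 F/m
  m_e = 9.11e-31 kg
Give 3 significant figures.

Planck length: ℓ_P = √(ℏG/c³) = 1.61e-35 m
Bohr radius: a₀ = 4πε₀ℏ²/(m_e e²) = 5.26e-11 m
6.24e-3 × 1.61e-35 / 5.26e-11 = 1.91e-27

1.91e-27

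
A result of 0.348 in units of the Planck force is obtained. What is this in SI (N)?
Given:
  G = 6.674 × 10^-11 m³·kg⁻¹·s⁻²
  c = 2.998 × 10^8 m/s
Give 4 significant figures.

4.212 × 10^43 N

One Planck force: F_P = c⁴/G = 1.210 × 10^44 N.
0.348 × 1.210 × 10^44 N = 4.212 × 10^43 N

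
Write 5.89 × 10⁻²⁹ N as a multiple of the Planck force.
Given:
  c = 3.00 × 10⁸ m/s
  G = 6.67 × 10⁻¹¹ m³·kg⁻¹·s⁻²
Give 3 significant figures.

Planck force: F_P = c⁴/G = 1.21 × 10⁴⁴ N.
5.89 × 10⁻²⁹ / 1.21 × 10⁴⁴ = 4.85 × 10⁻⁷³

4.85 × 10⁻⁷³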